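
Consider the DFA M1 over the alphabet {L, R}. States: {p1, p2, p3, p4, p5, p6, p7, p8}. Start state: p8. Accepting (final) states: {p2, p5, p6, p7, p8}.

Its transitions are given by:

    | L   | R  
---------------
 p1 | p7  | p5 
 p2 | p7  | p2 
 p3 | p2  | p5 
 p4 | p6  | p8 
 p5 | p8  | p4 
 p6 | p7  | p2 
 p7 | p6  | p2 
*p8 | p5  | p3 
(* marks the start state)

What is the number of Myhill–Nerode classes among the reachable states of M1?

Reachable states from the start: {p2,p3,p4,p5,p6,p7,p8}. Unreachable: {p1} — drop them.
Initial partition by acceptance: {p2,p5,p6,p7,p8} | {p3,p4}.
Split {p2,p5,p6,p7,p8} by δ(·,R) → {p2,p6,p7} and {p5,p8}.
No further refinement is possible. Final partition (3 blocks): {p2,p6,p7} | {p3,p4} | {p5,p8}.

3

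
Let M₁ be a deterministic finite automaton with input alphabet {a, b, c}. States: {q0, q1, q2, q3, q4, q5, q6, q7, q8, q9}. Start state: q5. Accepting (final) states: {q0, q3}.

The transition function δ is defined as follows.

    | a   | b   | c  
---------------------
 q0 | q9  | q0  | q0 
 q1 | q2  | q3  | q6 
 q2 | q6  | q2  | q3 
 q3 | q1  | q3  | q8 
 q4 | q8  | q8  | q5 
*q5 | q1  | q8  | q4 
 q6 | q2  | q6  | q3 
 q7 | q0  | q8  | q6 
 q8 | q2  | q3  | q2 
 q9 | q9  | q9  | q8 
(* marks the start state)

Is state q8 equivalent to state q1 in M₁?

Yes

First remove the unreachable states {q0,q7,q9}; 7 states remain.
Initial partition by acceptance: {q3} | {q1,q2,q4,q5,q6,q8}.
On input b, block {q1,q2,q4,q5,q6,q8} splits into {q2,q4,q5,q6} and {q1,q8}.
Split {q2,q4,q5,q6} by δ(·,a) → {q2,q6} and {q4,q5}.
Stable partition: {q3} | {q2,q6} | {q1,q8} | {q4,q5} — 4 equivalence classes.
q8 and q1 lie in the same block of the stable partition, so they are equivalent — no string distinguishes them.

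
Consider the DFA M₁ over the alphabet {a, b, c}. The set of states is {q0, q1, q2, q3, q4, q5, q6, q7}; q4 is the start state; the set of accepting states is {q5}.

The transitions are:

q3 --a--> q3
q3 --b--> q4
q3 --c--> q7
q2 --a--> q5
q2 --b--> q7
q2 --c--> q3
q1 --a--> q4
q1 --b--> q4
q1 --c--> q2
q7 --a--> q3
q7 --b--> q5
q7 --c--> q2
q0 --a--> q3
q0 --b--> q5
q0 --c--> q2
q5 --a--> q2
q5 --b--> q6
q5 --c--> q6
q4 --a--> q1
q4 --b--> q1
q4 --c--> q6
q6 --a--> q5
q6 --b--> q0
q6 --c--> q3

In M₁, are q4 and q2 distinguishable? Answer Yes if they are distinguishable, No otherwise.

Yes

All states are reachable from the start state.
Start with accepting vs non-accepting: {q5} | {q0,q1,q2,q3,q4,q6,q7}.
Split {q0,q1,q2,q3,q4,q6,q7} by δ(·,a) → {q0,q1,q3,q4,q7} and {q2,q6}.
On input b, block {q0,q1,q3,q4,q7} splits into {q1,q3,q4} and {q0,q7}.
Refine {q1,q3,q4} on symbol c: members go to different blocks, giving {q1,q4} and {q3}.
No further refinement is possible. Final partition (5 blocks): {q5} | {q1,q4} | {q2,q6} | {q0,q7} | {q3}.
q4 and q2 end up in different blocks, so they are distinguishable. For instance, the string 'a' is accepted from only q2.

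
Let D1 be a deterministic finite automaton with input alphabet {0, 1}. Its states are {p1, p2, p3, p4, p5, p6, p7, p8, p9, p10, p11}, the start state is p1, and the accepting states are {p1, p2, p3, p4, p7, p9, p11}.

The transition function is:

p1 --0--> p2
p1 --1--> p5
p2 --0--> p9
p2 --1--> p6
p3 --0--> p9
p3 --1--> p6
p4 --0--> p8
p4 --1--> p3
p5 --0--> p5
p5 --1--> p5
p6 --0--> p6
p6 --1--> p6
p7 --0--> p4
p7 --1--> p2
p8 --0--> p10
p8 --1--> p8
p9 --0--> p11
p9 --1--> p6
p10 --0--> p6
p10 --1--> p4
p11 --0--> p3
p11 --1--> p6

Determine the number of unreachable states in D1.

Starting at p1 and following transitions, the reachable set is {p1, p2, p3, p5, p6, p9, p11}. That leaves p4, p7, p8, p10 unreachable — 4 in total.

4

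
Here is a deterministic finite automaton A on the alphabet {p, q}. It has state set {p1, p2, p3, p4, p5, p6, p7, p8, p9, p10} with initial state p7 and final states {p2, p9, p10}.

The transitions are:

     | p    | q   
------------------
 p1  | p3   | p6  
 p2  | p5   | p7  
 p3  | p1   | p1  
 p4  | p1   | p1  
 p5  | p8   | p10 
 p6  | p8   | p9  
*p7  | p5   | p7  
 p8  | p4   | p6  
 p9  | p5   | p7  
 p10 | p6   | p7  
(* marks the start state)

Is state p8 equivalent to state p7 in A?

First remove the unreachable states {p2}; 9 states remain.
Start with accepting vs non-accepting: {p9,p10} | {p1,p3,p4,p5,p6,p7,p8}.
Refine {p1,p3,p4,p5,p6,p7,p8} on symbol q: members go to different blocks, giving {p1,p3,p4,p7,p8} and {p5,p6}.
Refine {p1,p3,p4,p7,p8} on symbol p: members go to different blocks, giving {p1,p3,p4,p8} and {p7}.
Refine {p1,p3,p4,p8} on symbol q: members go to different blocks, giving {p1,p8} and {p3,p4}.
The partition is now stable with 5 blocks: {p9,p10} | {p1,p8} | {p5,p6} | {p7} | {p3,p4}.
p8 and p7 end up in different blocks, so they are distinguishable. For instance, the string 'pq' is accepted from only p7.

No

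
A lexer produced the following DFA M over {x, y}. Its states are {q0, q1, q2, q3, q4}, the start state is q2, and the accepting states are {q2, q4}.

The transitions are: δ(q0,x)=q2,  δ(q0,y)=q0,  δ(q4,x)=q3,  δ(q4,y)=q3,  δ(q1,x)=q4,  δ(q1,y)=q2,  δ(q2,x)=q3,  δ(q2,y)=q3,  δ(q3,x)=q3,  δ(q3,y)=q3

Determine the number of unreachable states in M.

3

BFS from q2 reaches {q2, q3}; the 3 state(s) q0, q1, q4 are never visited.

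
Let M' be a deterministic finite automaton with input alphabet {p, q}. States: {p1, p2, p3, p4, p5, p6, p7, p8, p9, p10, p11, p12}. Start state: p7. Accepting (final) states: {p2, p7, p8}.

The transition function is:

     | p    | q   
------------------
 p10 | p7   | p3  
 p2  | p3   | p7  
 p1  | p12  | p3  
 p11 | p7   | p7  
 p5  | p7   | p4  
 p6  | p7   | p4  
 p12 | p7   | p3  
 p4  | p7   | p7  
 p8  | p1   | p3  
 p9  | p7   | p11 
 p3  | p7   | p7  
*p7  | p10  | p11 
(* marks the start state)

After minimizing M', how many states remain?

3

First remove the unreachable states {p1,p2,p4,p5,p6,p8,p9,p12}; 4 states remain.
P0 = {p7} | {p3,p10,p11}.
Split {p3,p10,p11} by δ(·,q) → {p3,p11} and {p10}.
Stable partition: {p7} | {p3,p11} | {p10} — 3 equivalence classes.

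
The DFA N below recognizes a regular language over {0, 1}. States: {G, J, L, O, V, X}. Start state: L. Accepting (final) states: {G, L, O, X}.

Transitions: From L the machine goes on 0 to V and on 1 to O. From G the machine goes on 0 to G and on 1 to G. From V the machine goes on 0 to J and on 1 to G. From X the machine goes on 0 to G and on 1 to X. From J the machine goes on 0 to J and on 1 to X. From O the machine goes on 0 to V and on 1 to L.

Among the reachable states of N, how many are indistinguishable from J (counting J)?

All states are reachable from the start state.
Initial partition by acceptance: {G,L,O,X} | {J,V}.
Split {G,L,O,X} by δ(·,0) → {L,O} and {G,X}.
No further refinement is possible. Final partition (3 blocks): {L,O} | {J,V} | {G,X}.
The equivalence class containing J is {J,V}, of size 2.

2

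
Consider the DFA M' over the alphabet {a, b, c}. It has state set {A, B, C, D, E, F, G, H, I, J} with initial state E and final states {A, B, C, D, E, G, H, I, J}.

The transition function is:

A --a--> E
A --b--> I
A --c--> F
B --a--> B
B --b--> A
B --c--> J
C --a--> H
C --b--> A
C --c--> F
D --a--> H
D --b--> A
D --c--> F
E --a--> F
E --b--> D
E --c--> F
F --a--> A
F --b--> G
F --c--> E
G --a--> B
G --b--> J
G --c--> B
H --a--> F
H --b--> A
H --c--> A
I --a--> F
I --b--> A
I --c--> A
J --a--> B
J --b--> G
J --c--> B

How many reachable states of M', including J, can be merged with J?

Reachable states from the start: {A,B,D,E,F,G,H,I,J}. Unreachable: {C} — drop them.
P0 = {A,B,D,E,G,H,I,J} | {F}.
Refine {A,B,D,E,G,H,I,J} on symbol a: members go to different blocks, giving {A,B,D,G,J} and {E,H,I}.
Split {A,B,D,G,J} by δ(·,a) → {B,G,J} and {A,D}.
On input b, block {B,G,J} splits into {G,J} and {B}.
On input c, block {E,H,I} splits into {H,I} and {E}.
Split {A,D} by δ(·,a) → {A} and {D}.
The partition is now stable with 7 blocks: {G,J} | {F} | {H,I} | {A} | {B} | {E} | {D}.
State J belongs to the block {G,J}, which has 2 states.

2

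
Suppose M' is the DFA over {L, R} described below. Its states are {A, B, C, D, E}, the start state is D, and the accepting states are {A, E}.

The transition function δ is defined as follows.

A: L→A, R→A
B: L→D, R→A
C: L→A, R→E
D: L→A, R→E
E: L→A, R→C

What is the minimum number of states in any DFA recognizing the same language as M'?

3

First remove the unreachable states {B}; 4 states remain.
P0 = {A,E} | {C,D}.
On input R, block {A,E} splits into {A} and {E}.
The partition is now stable with 3 blocks: {A} | {C,D} | {E}.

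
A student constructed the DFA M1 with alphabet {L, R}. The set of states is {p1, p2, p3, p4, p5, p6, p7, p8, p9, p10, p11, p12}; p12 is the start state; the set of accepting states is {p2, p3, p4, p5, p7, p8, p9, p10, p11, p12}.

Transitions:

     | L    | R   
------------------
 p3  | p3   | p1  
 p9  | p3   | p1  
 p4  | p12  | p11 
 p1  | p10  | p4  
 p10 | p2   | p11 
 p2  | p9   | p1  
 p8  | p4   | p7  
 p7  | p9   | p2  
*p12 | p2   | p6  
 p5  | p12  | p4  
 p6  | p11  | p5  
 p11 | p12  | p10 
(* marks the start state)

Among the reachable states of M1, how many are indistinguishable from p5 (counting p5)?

States {p7,p8} cannot be reached from the start state, so discard them.
Start with accepting vs non-accepting: {p2,p3,p4,p5,p9,p10,p11,p12} | {p1,p6}.
On input R, block {p2,p3,p4,p5,p9,p10,p11,p12} splits into {p2,p3,p9,p12} and {p4,p5,p10,p11}.
No further refinement is possible. Final partition (3 blocks): {p2,p3,p9,p12} | {p1,p6} | {p4,p5,p10,p11}.
The equivalence class containing p5 is {p4,p5,p10,p11}, of size 4.

4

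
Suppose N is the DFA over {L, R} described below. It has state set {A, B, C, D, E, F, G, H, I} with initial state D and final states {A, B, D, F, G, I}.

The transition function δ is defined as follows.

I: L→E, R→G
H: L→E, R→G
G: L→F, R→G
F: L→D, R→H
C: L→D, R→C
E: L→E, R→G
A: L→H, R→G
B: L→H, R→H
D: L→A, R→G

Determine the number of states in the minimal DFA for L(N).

States {B,C,I} cannot be reached from the start state, so discard them.
P0 = {A,D,F,G} | {E,H}.
Split {A,D,F,G} by δ(·,L) → {D,F,G} and {A}.
Refine {D,F,G} on symbol L: members go to different blocks, giving {F,G} and {D}.
Refine {F,G} on symbol L: members go to different blocks, giving {F} and {G}.
No further refinement is possible. Final partition (5 blocks): {F} | {E,H} | {A} | {D} | {G}.

5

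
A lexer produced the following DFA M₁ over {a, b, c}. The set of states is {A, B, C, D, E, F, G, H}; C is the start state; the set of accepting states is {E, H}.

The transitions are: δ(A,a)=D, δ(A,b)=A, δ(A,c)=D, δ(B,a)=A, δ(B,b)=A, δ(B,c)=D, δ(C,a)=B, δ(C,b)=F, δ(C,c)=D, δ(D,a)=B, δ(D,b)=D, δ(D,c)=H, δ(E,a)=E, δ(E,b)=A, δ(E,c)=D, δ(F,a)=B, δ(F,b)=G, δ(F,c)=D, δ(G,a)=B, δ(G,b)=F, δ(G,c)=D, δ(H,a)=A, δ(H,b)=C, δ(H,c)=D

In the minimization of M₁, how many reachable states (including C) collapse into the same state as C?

3

Reachable states from the start: {A,B,C,D,F,G,H}. Unreachable: {E} — drop them.
P0 = {H} | {A,B,C,D,F,G}.
On input c, block {A,B,C,D,F,G} splits into {A,B,C,F,G} and {D}.
Split {A,B,C,F,G} by δ(·,a) → {B,C,F,G} and {A}.
On input a, block {B,C,F,G} splits into {C,F,G} and {B}.
The partition is now stable with 5 blocks: {H} | {C,F,G} | {D} | {A} | {B}.
State C belongs to the block {C,F,G}, which has 3 states.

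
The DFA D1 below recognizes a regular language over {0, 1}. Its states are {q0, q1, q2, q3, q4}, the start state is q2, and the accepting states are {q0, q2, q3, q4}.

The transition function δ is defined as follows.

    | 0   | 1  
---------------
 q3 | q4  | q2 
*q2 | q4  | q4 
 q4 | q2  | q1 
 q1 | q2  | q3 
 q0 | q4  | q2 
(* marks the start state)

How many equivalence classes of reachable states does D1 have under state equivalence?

Reachable states from the start: {q1,q2,q3,q4}. Unreachable: {q0} — drop them.
Start with accepting vs non-accepting: {q2,q3,q4} | {q1}.
Split {q2,q3,q4} by δ(·,1) → {q2,q3} and {q4}.
Refine {q2,q3} on symbol 1: members go to different blocks, giving {q2} and {q3}.
No further refinement is possible. Final partition (4 blocks): {q2} | {q1} | {q4} | {q3}.

4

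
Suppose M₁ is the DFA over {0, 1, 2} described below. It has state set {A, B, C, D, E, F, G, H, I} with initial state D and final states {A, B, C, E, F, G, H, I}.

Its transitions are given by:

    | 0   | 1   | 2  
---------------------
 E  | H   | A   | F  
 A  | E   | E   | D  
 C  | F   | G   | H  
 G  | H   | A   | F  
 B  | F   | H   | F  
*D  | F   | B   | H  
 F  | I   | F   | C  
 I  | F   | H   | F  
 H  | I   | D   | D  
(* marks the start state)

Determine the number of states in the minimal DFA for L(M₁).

All states are reachable from the start state.
Initial partition by acceptance: {A,B,C,E,F,G,H,I} | {D}.
Split {A,B,C,E,F,G,H,I} by δ(·,1) → {A,B,C,E,F,G,I} and {H}.
Split {A,B,C,E,F,G,I} by δ(·,0) → {A,B,C,F,I} and {E,G}.
Refine {A,B,C,F,I} on symbol 0: members go to different blocks, giving {B,C,F,I} and {A}.
Split {B,C,F,I} by δ(·,1) → {B,I} and {C} and {F}.
No further refinement is possible. Final partition (7 blocks): {B,I} | {D} | {H} | {E,G} | {A} | {C} | {F}.

7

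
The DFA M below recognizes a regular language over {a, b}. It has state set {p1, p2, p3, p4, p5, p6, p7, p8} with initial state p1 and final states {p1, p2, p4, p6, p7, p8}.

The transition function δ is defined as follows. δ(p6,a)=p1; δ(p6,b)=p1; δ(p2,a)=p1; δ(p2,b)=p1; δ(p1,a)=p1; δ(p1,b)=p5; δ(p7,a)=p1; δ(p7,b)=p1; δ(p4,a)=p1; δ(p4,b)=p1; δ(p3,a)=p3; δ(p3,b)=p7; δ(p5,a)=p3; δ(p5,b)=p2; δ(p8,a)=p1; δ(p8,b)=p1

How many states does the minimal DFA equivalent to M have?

First remove the unreachable states {p4,p6,p8}; 5 states remain.
Initial partition by acceptance: {p1,p2,p7} | {p3,p5}.
On input b, block {p1,p2,p7} splits into {p2,p7} and {p1}.
No further refinement is possible. Final partition (3 blocks): {p2,p7} | {p3,p5} | {p1}.

3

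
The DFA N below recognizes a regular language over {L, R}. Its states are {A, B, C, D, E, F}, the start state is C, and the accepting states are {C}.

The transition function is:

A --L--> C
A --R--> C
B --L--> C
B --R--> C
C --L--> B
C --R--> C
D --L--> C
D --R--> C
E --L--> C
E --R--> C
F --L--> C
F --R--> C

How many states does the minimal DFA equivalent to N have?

2

Reachable states from the start: {B,C}. Unreachable: {A,D,E,F} — drop them.
Initial partition by acceptance: {C} | {B}.
The partition is now stable with 2 blocks: {C} | {B}.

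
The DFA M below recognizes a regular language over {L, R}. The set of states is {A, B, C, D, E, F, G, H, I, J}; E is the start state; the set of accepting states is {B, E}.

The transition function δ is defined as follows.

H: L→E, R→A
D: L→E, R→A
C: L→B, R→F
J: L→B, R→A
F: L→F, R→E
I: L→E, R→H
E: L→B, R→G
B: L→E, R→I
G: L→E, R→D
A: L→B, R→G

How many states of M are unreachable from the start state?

3

Starting at E and following transitions, the reachable set is {A, B, D, E, G, H, I}. That leaves C, F, J unreachable — 3 in total.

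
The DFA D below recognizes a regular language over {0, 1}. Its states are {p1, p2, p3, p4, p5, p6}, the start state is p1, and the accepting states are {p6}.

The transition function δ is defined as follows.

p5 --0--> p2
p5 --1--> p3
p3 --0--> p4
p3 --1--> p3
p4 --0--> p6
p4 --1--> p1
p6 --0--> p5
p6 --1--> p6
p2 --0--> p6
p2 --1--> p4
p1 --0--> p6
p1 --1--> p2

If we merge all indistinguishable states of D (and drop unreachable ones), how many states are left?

3

P0 = {p6} | {p1,p2,p3,p4,p5}.
Split {p1,p2,p3,p4,p5} by δ(·,0) → {p1,p2,p4} and {p3,p5}.
No further refinement is possible. Final partition (3 blocks): {p6} | {p1,p2,p4} | {p3,p5}.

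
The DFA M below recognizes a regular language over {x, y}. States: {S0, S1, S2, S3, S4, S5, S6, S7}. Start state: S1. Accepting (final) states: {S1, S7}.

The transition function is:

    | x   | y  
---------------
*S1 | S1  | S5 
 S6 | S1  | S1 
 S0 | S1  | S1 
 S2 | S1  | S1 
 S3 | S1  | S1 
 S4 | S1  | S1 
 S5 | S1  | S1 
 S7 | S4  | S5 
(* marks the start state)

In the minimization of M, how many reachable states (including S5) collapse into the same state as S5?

First remove the unreachable states {S0,S2,S3,S4,S6,S7}; 2 states remain.
Start with accepting vs non-accepting: {S1} | {S5}.
The partition is now stable with 2 blocks: {S1} | {S5}.
State S5 belongs to the block {S5}, which has 1 states.

1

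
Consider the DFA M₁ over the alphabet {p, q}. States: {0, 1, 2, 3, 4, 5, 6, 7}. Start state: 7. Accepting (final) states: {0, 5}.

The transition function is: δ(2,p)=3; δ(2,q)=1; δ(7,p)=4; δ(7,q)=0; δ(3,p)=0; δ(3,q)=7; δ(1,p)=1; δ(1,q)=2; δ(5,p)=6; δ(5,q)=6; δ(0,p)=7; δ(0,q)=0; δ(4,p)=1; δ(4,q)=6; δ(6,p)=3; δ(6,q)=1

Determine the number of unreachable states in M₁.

No path from 7 leads to 5; the other 7 states are all reachable.

1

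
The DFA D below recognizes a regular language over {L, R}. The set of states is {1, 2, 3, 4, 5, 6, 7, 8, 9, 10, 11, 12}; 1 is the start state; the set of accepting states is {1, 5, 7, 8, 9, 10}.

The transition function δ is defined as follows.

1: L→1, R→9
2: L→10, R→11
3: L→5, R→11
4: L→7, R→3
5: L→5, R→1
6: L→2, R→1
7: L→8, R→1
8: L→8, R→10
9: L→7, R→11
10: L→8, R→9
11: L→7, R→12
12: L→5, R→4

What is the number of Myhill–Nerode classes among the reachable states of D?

8

States {2,6} cannot be reached from the start state, so discard them.
P0 = {1,5,7,8,9,10} | {3,4,11,12}.
Refine {1,5,7,8,9,10} on symbol R: members go to different blocks, giving {1,5,7,8,10} and {9}.
Refine {1,5,7,8,10} on symbol R: members go to different blocks, giving {5,7,8} and {1,10}.
On input L, block {1,10} splits into {1} and {10}.
On input R, block {5,7,8} splits into {5,7} and {8}.
Refine {5,7} on symbol L: members go to different blocks, giving {5} and {7}.
Refine {3,4,11,12} on symbol L: members go to different blocks, giving {3,12} and {4,11}.
No further refinement is possible. Final partition (8 blocks): {5} | {3,12} | {9} | {1} | {10} | {8} | {7} | {4,11}.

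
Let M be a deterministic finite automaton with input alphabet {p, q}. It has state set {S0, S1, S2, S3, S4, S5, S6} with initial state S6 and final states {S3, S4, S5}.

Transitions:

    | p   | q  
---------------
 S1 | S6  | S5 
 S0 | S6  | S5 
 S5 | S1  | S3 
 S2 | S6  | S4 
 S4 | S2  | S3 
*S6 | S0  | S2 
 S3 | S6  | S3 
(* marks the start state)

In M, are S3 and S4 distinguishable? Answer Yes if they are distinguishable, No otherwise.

Every state is reachable, so we keep all 7.
P0 = {S3,S4,S5} | {S0,S1,S2,S6}.
On input q, block {S0,S1,S2,S6} splits into {S0,S1,S2} and {S6}.
Refine {S3,S4,S5} on symbol p: members go to different blocks, giving {S4,S5} and {S3}.
Stable partition: {S4,S5} | {S0,S1,S2} | {S6} | {S3} — 4 equivalence classes.
S3 and S4 end up in different blocks, so they are distinguishable. For instance, the string 'pq' is accepted from only S4.

Yes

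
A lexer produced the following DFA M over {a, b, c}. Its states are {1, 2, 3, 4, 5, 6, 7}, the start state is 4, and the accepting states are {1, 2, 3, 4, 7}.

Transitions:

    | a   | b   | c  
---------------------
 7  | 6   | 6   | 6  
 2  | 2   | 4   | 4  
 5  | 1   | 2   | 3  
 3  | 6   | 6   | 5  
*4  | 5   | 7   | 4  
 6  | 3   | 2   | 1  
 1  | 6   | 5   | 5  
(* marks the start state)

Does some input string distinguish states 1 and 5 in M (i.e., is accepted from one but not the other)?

P0 = {1,2,3,4,7} | {5,6}.
Refine {1,2,3,4,7} on symbol a: members go to different blocks, giving {1,3,4,7} and {2}.
Refine {1,3,4,7} on symbol b: members go to different blocks, giving {1,3,7} and {4}.
Stable partition: {1,3,7} | {5,6} | {2} | {4} — 4 equivalence classes.
1 and 5 end up in different blocks, so they are distinguishable. For instance, the string 'ε' is accepted from only 1.

Yes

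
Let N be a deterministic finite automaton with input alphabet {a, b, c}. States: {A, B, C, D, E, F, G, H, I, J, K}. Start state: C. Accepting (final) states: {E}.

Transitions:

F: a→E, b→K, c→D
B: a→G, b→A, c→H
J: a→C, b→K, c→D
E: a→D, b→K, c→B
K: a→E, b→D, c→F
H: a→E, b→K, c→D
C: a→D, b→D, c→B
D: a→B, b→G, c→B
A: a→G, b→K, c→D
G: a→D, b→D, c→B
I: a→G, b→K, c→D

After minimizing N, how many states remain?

7

First remove the unreachable states {I,J}; 9 states remain.
Start with accepting vs non-accepting: {E} | {A,B,C,D,F,G,H,K}.
Refine {A,B,C,D,F,G,H,K} on symbol a: members go to different blocks, giving {A,B,C,D,G} and {F,H,K}.
On input b, block {A,B,C,D,G} splits into {B,C,D,G} and {A}.
On input b, block {B,C,D,G} splits into {C,D,G} and {B}.
Split {C,D,G} by δ(·,a) → {C,G} and {D}.
Refine {F,H,K} on symbol b: members go to different blocks, giving {F,H} and {K}.
The partition is now stable with 7 blocks: {E} | {C,G} | {F,H} | {A} | {B} | {D} | {K}.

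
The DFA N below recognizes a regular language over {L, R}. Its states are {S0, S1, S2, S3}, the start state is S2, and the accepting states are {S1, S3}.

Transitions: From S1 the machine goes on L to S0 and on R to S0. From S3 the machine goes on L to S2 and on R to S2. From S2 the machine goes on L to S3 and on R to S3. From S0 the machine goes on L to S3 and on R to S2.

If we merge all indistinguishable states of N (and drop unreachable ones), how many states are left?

2

First remove the unreachable states {S0,S1}; 2 states remain.
Start with accepting vs non-accepting: {S3} | {S2}.
The partition is now stable with 2 blocks: {S3} | {S2}.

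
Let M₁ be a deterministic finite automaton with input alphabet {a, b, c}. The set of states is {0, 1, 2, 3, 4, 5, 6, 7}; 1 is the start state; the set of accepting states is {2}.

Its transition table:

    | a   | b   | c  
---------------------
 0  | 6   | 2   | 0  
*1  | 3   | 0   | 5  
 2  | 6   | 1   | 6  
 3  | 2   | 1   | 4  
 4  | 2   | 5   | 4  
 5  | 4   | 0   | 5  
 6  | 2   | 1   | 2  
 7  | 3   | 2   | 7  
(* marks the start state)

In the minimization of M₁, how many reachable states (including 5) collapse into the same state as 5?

Reachable states from the start: {0,1,2,3,4,5,6}. Unreachable: {7} — drop them.
P0 = {2} | {0,1,3,4,5,6}.
Split {0,1,3,4,5,6} by δ(·,a) → {0,1,5} and {3,4,6}.
Refine {0,1,5} on symbol b: members go to different blocks, giving {1,5} and {0}.
Split {3,4,6} by δ(·,c) → {3,4} and {6}.
The partition is now stable with 5 blocks: {2} | {1,5} | {3,4} | {0} | {6}.
State 5 belongs to the block {1,5}, which has 2 states.

2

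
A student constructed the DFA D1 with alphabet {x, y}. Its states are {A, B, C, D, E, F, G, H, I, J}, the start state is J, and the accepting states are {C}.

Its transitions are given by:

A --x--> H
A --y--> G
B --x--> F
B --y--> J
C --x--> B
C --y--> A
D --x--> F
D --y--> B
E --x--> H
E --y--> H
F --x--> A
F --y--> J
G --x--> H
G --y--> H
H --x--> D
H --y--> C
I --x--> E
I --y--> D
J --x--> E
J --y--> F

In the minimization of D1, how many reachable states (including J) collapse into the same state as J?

1

States {I} cannot be reached from the start state, so discard them.
Start with accepting vs non-accepting: {C} | {A,B,D,E,F,G,H,J}.
Refine {A,B,D,E,F,G,H,J} on symbol y: members go to different blocks, giving {A,B,D,E,F,G,J} and {H}.
Split {A,B,D,E,F,G,J} by δ(·,x) → {B,D,F,J} and {A,E,G}.
On input x, block {B,D,F,J} splits into {B,D} and {F,J}.
Refine {B,D} on symbol y: members go to different blocks, giving {B} and {D}.
Split {A,E,G} by δ(·,y) → {E,G} and {A}.
On input x, block {F,J} splits into {F} and {J}.
Stable partition: {C} | {B} | {H} | {E,G} | {F} | {D} | {A} | {J} — 8 equivalence classes.
State J belongs to the block {J}, which has 1 states.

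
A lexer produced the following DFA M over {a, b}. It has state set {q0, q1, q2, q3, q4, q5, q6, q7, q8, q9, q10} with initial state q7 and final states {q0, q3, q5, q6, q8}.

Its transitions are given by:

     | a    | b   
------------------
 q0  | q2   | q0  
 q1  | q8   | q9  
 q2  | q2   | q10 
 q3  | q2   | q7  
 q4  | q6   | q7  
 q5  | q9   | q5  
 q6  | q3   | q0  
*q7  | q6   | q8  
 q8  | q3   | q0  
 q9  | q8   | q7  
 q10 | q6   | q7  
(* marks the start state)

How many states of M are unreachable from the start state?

BFS from q7 reaches {q0, q2, q3, q6, q7, q8, q10}; the 4 state(s) q1, q4, q5, q9 are never visited.

4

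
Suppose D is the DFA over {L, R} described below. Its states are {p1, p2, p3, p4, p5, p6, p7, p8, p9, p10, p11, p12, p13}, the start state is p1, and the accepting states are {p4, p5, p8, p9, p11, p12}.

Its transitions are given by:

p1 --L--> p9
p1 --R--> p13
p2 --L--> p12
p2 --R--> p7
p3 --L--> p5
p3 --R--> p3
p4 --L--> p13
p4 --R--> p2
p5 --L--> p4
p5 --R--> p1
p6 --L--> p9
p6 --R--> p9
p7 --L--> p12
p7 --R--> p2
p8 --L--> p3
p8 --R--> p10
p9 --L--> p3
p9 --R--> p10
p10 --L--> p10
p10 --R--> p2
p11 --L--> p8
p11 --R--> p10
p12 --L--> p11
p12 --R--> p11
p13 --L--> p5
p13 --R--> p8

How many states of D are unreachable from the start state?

1

BFS from p1 reaches {p1, p2, p3, p4, p5, p7, p8, p9, p10, p11, p12, p13}; the 1 state(s) p6 are never visited.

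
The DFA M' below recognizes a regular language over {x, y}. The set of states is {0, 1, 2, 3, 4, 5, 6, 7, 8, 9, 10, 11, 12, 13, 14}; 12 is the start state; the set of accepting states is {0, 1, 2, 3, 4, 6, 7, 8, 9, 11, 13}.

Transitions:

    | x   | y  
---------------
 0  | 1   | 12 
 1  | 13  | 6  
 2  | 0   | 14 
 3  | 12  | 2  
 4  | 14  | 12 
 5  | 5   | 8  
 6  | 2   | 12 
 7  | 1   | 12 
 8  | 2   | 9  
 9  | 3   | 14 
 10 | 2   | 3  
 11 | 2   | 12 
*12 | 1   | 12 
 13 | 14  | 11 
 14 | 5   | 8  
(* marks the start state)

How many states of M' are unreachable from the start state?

Starting at 12 and following transitions, the reachable set is {0, 1, 2, 3, 5, 6, 8, 9, 11, 12, 13, 14}. That leaves 4, 7, 10 unreachable — 3 in total.

3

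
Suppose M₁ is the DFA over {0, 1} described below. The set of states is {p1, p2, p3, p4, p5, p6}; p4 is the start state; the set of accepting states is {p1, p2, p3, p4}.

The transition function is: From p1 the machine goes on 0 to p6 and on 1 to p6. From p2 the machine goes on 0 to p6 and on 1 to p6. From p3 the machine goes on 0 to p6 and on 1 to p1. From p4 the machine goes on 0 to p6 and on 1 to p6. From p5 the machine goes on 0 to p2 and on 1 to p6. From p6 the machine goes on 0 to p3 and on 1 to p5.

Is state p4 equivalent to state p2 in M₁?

All states are reachable from the start state.
Initial partition by acceptance: {p1,p2,p3,p4} | {p5,p6}.
Refine {p1,p2,p3,p4} on symbol 1: members go to different blocks, giving {p1,p2,p4} and {p3}.
Split {p5,p6} by δ(·,0) → {p5} and {p6}.
Stable partition: {p1,p2,p4} | {p5} | {p3} | {p6} — 4 equivalence classes.
p4 and p2 lie in the same block of the stable partition, so they are equivalent — no string distinguishes them.

Yes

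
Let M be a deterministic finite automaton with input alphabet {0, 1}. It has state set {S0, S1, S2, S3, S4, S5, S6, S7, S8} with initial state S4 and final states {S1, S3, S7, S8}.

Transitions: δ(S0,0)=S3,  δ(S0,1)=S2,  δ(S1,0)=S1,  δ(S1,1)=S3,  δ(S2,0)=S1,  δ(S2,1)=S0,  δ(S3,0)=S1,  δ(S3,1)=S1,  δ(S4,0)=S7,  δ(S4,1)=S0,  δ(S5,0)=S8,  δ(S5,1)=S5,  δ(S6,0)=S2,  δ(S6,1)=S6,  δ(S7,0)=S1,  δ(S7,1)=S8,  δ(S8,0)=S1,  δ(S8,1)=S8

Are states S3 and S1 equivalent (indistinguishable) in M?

Yes

Reachable states from the start: {S0,S1,S2,S3,S4,S7,S8}. Unreachable: {S5,S6} — drop them.
Start with accepting vs non-accepting: {S1,S3,S7,S8} | {S0,S2,S4}.
Stable partition: {S1,S3,S7,S8} | {S0,S2,S4} — 2 equivalence classes.
S3 and S1 lie in the same block of the stable partition, so they are equivalent — no string distinguishes them.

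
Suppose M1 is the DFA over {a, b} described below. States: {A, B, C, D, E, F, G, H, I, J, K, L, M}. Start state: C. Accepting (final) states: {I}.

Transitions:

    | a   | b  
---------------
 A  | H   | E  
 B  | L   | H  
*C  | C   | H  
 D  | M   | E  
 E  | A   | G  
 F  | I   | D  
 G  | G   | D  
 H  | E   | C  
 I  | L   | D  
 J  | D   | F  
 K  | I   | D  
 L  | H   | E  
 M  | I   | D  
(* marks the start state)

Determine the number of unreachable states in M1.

4

No path from C leads to B, F, J, K; the other 9 states are all reachable.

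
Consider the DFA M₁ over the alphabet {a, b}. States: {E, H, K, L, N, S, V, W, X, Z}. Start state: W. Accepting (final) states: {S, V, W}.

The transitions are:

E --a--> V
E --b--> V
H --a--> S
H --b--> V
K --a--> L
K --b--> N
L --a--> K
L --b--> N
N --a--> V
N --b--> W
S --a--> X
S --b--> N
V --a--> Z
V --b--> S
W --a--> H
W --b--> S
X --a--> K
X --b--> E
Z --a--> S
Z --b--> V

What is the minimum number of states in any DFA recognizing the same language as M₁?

Start with accepting vs non-accepting: {S,V,W} | {E,H,K,L,N,X,Z}.
Split {S,V,W} by δ(·,b) → {V,W} and {S}.
On input a, block {E,H,K,L,N,X,Z} splits into {K,L,X} and {H,Z} and {E,N}.
The partition is now stable with 5 blocks: {V,W} | {K,L,X} | {S} | {H,Z} | {E,N}.

5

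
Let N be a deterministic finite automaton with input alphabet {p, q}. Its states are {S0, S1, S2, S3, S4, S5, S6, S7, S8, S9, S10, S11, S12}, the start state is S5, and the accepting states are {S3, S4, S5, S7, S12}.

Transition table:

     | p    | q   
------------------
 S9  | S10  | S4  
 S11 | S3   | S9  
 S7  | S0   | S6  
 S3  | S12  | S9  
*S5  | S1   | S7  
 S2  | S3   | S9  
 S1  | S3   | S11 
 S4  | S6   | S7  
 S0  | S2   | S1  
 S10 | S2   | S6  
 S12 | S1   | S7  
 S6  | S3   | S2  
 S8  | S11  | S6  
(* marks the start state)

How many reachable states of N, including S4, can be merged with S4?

Reachable states from the start: {S0,S1,S2,S3,S4,S5,S6,S7,S9,S10,S11,S12}. Unreachable: {S8} — drop them.
Initial partition by acceptance: {S3,S4,S5,S7,S12} | {S0,S1,S2,S6,S9,S10,S11}.
Split {S3,S4,S5,S7,S12} by δ(·,p) → {S4,S5,S7,S12} and {S3}.
Refine {S4,S5,S7,S12} on symbol q: members go to different blocks, giving {S4,S5,S12} and {S7}.
Split {S0,S1,S2,S6,S9,S10,S11} by δ(·,p) → {S1,S2,S6,S11} and {S0,S9,S10}.
Refine {S1,S2,S6,S11} on symbol q: members go to different blocks, giving {S1,S6} and {S2,S11}.
On input p, block {S0,S9,S10} splits into {S0,S10} and {S9}.
Stable partition: {S4,S5,S12} | {S1,S6} | {S3} | {S7} | {S0,S10} | {S2,S11} | {S9} — 7 equivalence classes.
The equivalence class containing S4 is {S4,S5,S12}, of size 3.

3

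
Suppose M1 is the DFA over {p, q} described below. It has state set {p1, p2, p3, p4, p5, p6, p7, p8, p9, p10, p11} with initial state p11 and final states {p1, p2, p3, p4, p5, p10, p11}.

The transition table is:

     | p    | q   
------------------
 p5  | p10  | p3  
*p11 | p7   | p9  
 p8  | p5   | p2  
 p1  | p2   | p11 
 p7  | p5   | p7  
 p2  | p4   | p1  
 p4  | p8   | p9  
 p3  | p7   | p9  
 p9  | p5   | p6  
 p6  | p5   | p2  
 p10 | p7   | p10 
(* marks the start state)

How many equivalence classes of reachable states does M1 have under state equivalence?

All states are reachable from the start state.
Start with accepting vs non-accepting: {p1,p2,p3,p4,p5,p10,p11} | {p6,p7,p8,p9}.
Split {p1,p2,p3,p4,p5,p10,p11} by δ(·,p) → {p3,p4,p10,p11} and {p1,p2,p5}.
Refine {p3,p4,p10,p11} on symbol q: members go to different blocks, giving {p3,p4,p11} and {p10}.
On input q, block {p6,p7,p8,p9} splits into {p6,p8} and {p7,p9}.
On input p, block {p3,p4,p11} splits into {p3,p11} and {p4}.
On input p, block {p1,p2,p5} splits into {p1} and {p2} and {p5}.
On input q, block {p7,p9} splits into {p7} and {p9}.
Stable partition: {p3,p11} | {p6,p8} | {p1} | {p10} | {p7} | {p4} | {p2} | {p5} | {p9} — 9 equivalence classes.

9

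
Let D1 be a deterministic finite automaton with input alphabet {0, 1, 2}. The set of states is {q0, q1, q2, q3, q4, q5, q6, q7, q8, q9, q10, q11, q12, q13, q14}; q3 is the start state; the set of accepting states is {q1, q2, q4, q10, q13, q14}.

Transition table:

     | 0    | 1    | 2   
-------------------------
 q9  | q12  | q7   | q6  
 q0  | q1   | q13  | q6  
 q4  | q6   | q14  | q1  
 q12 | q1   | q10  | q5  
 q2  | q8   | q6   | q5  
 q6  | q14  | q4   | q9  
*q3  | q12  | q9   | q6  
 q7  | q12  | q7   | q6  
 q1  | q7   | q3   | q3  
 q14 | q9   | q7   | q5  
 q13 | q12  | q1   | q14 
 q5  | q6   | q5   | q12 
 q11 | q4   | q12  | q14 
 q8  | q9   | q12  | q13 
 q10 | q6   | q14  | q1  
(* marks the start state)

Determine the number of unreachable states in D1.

Starting at q3 and following transitions, the reachable set is {q1, q3, q4, q5, q6, q7, q9, q10, q12, q14}. That leaves q0, q2, q8, q11, q13 unreachable — 5 in total.

5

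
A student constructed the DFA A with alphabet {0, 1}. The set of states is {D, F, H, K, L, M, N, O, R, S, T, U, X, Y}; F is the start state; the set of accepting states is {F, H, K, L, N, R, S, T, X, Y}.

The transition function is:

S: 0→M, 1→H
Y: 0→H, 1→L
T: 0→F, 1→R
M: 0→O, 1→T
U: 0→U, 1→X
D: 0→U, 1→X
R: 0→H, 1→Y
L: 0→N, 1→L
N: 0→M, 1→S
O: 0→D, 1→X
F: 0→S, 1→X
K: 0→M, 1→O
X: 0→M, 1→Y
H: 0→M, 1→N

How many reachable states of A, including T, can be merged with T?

1

First remove the unreachable states {K}; 13 states remain.
P0 = {F,H,L,N,R,S,T,X,Y} | {D,M,O,U}.
Split {F,H,L,N,R,S,T,X,Y} by δ(·,0) → {F,L,R,T,Y} and {H,N,S,X}.
Refine {F,L,R,T,Y} on symbol 0: members go to different blocks, giving {F,L,R,Y} and {T}.
On input 1, block {F,L,R,Y} splits into {L,R,Y} and {F}.
On input 1, block {D,M,O,U} splits into {D,O,U} and {M}.
Refine {H,N,S,X} on symbol 1: members go to different blocks, giving {H,N,S} and {X}.
The partition is now stable with 7 blocks: {L,R,Y} | {D,O,U} | {H,N,S} | {T} | {F} | {M} | {X}.
The equivalence class containing T is {T}, of size 1.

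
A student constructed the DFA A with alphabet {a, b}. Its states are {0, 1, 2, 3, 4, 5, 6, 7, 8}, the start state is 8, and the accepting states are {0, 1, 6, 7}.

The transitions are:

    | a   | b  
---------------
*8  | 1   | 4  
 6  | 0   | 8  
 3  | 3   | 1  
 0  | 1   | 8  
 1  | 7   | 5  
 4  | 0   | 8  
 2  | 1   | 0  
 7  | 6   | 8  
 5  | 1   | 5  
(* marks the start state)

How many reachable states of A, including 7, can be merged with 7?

4

States {2,3} cannot be reached from the start state, so discard them.
Initial partition by acceptance: {0,1,6,7} | {4,5,8}.
No further refinement is possible. Final partition (2 blocks): {0,1,6,7} | {4,5,8}.
State 7 belongs to the block {0,1,6,7}, which has 4 states.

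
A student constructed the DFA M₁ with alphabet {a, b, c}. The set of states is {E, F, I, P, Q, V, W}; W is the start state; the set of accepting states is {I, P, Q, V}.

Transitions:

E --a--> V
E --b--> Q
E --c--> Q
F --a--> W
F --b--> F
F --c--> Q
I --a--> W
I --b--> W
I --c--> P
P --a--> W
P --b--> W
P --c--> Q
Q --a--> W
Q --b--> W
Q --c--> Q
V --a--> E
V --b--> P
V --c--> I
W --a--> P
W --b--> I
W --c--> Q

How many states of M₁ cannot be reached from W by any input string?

3

No path from W leads to E, F, V; the other 4 states are all reachable.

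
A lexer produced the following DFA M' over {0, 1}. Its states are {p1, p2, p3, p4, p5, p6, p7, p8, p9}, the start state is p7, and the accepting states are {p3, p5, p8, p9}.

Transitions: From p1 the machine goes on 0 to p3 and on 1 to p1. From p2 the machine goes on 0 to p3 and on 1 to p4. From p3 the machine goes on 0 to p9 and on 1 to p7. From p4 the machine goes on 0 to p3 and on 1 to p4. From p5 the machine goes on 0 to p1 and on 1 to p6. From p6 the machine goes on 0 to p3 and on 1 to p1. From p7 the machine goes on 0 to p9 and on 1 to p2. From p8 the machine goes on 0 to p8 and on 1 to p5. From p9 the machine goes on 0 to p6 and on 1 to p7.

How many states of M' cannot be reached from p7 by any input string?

2

BFS from p7 reaches {p1, p2, p3, p4, p6, p7, p9}; the 2 state(s) p5, p8 are never visited.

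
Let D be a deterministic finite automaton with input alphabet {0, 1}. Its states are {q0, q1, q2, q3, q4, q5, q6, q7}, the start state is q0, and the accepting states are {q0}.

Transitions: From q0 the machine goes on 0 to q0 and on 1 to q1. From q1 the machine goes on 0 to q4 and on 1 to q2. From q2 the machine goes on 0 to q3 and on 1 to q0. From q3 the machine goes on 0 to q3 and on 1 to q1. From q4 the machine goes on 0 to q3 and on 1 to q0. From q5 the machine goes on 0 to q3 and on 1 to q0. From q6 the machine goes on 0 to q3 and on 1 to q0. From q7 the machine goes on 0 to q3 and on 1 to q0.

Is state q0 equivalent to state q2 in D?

Reachable states from the start: {q0,q1,q2,q3,q4}. Unreachable: {q5,q6,q7} — drop them.
Start with accepting vs non-accepting: {q0} | {q1,q2,q3,q4}.
Refine {q1,q2,q3,q4} on symbol 1: members go to different blocks, giving {q1,q3} and {q2,q4}.
Refine {q1,q3} on symbol 0: members go to different blocks, giving {q1} and {q3}.
The partition is now stable with 4 blocks: {q0} | {q1} | {q2,q4} | {q3}.
q0 and q2 end up in different blocks, so they are distinguishable. For instance, the string 'ε' is accepted from only q0.

No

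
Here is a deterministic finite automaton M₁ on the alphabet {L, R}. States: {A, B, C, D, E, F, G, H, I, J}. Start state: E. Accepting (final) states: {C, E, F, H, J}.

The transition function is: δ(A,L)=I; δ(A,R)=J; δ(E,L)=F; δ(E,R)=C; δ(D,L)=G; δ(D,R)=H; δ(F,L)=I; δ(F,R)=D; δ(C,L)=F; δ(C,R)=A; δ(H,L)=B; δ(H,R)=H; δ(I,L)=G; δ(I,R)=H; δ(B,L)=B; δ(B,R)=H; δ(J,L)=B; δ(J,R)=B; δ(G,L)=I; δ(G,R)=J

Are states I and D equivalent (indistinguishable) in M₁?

Yes

All states are reachable from the start state.
Initial partition by acceptance: {C,E,F,H,J} | {A,B,D,G,I}.
Refine {C,E,F,H,J} on symbol L: members go to different blocks, giving {F,H,J} and {C,E}.
On input R, block {F,H,J} splits into {F,J} and {H}.
Refine {A,B,D,G,I} on symbol R: members go to different blocks, giving {B,D,I} and {A,G}.
On input L, block {B,D,I} splits into {D,I} and {B}.
On input L, block {F,J} splits into {F} and {J}.
On input R, block {C,E} splits into {C} and {E}.
Stable partition: {F} | {D,I} | {C} | {H} | {A,G} | {B} | {J} | {E} — 8 equivalence classes.
I and D lie in the same block of the stable partition, so they are equivalent — no string distinguishes them.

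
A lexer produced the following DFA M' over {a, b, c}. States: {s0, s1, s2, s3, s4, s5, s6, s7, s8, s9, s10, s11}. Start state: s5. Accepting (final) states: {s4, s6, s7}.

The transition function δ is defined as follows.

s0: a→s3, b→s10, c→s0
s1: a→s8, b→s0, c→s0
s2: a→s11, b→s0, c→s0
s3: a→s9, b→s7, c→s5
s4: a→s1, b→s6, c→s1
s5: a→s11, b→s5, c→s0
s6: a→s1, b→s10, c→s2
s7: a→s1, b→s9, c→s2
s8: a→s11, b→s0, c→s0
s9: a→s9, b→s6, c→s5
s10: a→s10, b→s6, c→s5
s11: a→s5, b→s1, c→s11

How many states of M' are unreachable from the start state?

1

BFS from s5 reaches {s0, s1, s2, s3, s5, s6, s7, s8, s9, s10, s11}; the 1 state(s) s4 are never visited.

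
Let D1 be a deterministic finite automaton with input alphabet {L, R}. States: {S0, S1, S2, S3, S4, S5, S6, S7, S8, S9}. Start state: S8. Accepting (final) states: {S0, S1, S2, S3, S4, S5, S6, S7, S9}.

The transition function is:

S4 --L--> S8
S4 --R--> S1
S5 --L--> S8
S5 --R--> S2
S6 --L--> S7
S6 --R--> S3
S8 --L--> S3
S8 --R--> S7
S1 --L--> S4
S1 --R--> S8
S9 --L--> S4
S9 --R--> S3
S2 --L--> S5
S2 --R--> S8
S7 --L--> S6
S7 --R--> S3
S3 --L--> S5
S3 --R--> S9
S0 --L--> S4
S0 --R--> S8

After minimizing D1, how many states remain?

5

First remove the unreachable states {S0}; 9 states remain.
Start with accepting vs non-accepting: {S1,S2,S3,S4,S5,S6,S7,S9} | {S8}.
Split {S1,S2,S3,S4,S5,S6,S7,S9} by δ(·,L) → {S1,S2,S3,S6,S7,S9} and {S4,S5}.
On input L, block {S1,S2,S3,S6,S7,S9} splits into {S1,S2,S3,S9} and {S6,S7}.
Refine {S1,S2,S3,S9} on symbol R: members go to different blocks, giving {S1,S2} and {S3,S9}.
The partition is now stable with 5 blocks: {S1,S2} | {S8} | {S4,S5} | {S6,S7} | {S3,S9}.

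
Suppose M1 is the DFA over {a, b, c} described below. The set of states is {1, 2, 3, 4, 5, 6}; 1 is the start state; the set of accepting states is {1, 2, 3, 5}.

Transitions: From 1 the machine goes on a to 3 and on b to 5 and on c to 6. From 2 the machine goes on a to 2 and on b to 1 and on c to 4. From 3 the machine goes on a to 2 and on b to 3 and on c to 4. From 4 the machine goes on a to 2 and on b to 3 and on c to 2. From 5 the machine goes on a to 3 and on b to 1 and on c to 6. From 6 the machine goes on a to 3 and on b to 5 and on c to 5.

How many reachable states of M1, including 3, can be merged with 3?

4

Start with accepting vs non-accepting: {1,2,3,5} | {4,6}.
No further refinement is possible. Final partition (2 blocks): {1,2,3,5} | {4,6}.
State 3 belongs to the block {1,2,3,5}, which has 4 states.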